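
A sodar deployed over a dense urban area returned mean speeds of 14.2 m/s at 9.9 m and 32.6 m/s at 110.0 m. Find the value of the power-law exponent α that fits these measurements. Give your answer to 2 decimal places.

Power law: V₂/V₁ = (z₂/z₁)^α ⇒ α = ln(V₂/V₁) / ln(z₂/z₁)
α = ln(32.6/14.2) / ln(110.0/9.9) = ln(2.2958) / ln(11.1111)
  = 0.83107 / 2.40795 = 0.34514

α ≈ 0.35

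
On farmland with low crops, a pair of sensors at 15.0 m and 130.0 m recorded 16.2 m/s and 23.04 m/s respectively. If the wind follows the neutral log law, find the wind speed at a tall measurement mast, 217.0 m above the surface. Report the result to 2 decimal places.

24.66 m/s

Log law: V ∝ ln(z/z₀). From the pair, with r = V₁/V₂ = 0.70312,
ln z₀ = (ln z₁ − r·ln z₂)/(1 − r) = (2.7081 − 0.70312×4.8675)/0.29688 = -2.4065 → z₀ = 0.09013 m
V₃ = V₁ · ln(z₃/z₀)/ln(z₁/z₀) = 16.2 × 7.7864/5.1146 = 24.6629 m/s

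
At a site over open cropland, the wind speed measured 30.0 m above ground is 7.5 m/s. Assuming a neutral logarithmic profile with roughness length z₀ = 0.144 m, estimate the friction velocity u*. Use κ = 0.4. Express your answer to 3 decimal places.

u* ≈ 0.562 m/s

Log law: V(z) = (u*/κ) · ln(z/z₀) ⇒ u* = κ · V / ln(z/z₀)
u* = 0.4 × 7.5 / ln(30.0/0.144) = 0.4 × 7.5 / 5.3391
   = 3.0000 / 5.3391 = 0.5619 m/s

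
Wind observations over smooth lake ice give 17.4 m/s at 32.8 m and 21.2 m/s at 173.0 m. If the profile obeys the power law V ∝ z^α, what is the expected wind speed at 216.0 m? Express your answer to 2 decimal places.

21.77 m/s

First find α: α = ln(V₂/V₁)/ln(z₂/z₁) = ln(21.2/17.4)/ln(173.0/32.8) = 0.19753/1.66286 = 0.1188
Extrapolate from 173.0 m to 216.0 m: V₃ = 21.2 × (216.0/173.0)^0.1188 = 21.2 × 1.0267 = 21.7665 m/s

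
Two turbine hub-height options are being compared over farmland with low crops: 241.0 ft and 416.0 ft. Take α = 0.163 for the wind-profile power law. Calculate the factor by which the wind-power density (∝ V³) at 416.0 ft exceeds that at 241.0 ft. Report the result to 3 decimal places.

1.306

Speed ratio: V_B/V_A = (z_B/z_A)^α = (416.0/241.0)^0.163 = (1.7261)^0.163 = 1.09306
Power-density ratio: P_B/P_A = (V_B/V_A)³ = (1.09306)³ = 1.30596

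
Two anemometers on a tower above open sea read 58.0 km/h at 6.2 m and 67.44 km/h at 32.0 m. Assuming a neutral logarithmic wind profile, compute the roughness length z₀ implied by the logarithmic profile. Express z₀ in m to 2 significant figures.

z₀ ≈ 0.00026 m

Log law: V(z) ∝ ln(z/z₀). With r = V₁/V₂ = 58.0/67.44 = 0.86002,
r · ln(z₂/z₀) = ln(z₁/z₀) ⇒ ln z₀ = (ln z₁ − r·ln z₂)/(1 − r)
ln z₀ = (1.82455 − 0.86002×3.46574) / 0.13998 = -8.2590
z₀ = exp(-8.2590) = 0.0002589 m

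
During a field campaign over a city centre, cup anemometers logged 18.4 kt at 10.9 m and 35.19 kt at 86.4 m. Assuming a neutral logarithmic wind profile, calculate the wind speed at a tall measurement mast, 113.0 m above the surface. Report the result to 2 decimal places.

37.37 kt

Log law: V ∝ ln(z/z₀). From the pair, with r = V₁/V₂ = 0.52288,
ln z₀ = (ln z₁ − r·ln z₂)/(1 − r) = (2.3888 − 0.52288×4.4590)/0.47712 = 0.1200 → z₀ = 1.128 m
V₃ = V₁ · ln(z₃/z₀)/ln(z₁/z₀) = 18.4 × 4.6074/2.2687 = 37.3668 kt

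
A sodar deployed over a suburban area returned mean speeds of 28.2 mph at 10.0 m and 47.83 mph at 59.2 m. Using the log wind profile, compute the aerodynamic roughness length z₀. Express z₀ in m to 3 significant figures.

Log law: V(z) ∝ ln(z/z₀). With r = V₁/V₂ = 28.2/47.83 = 0.58959,
r · ln(z₂/z₀) = ln(z₁/z₀) ⇒ ln z₀ = (ln z₁ − r·ln z₂)/(1 − r)
ln z₀ = (2.30259 − 0.58959×4.08092) / 0.41041 = -0.2521
z₀ = exp(-0.2521) = 0.7771 m

z₀ ≈ 0.777 m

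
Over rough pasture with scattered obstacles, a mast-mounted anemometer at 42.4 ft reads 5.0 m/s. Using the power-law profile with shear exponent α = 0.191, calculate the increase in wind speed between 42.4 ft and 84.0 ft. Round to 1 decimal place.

0.7 m/s

Power law: V₂ = V₁ · (z₂/z₁)^α = 5.0 × (1.9811)^0.191 = 5.6974 m/s
ΔV = 5.6974 − 5.0 = 0.6974 m/s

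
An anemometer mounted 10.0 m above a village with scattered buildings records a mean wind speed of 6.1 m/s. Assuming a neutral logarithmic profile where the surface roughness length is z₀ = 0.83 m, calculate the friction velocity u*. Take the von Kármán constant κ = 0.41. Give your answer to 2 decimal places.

u* ≈ 1.00 m/s

Log law: V(z) = (u*/κ) · ln(z/z₀) ⇒ u* = κ · V / ln(z/z₀)
u* = 0.41 × 6.1 / ln(10.0/0.83) = 0.41 × 6.1 / 2.4889
   = 2.5010 / 2.4889 = 1.0049 m/s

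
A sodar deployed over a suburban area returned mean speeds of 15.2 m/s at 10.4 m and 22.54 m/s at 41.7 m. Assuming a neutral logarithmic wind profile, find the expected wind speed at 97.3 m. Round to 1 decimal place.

Log law: V ∝ ln(z/z₀). From the pair, with r = V₁/V₂ = 0.67436,
ln z₀ = (ln z₁ − r·ln z₂)/(1 − r) = (2.3418 − 0.67436×3.7305)/0.32564 = -0.5340 → z₀ = 0.5863 m
V₃ = V₁ · ln(z₃/z₀)/ln(z₁/z₀) = 15.2 × 5.1118/2.8758 = 27.0184 m/s

27.0 m/s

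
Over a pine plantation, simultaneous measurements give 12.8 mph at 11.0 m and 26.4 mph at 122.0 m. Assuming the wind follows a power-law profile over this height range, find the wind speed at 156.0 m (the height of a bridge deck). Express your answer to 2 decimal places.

28.43 mph

First find α: α = ln(V₂/V₁)/ln(z₂/z₁) = ln(26.4/12.8)/ln(122.0/11.0) = 0.72392/2.40613 = 0.3009
Extrapolate from 122.0 m to 156.0 m: V₃ = 26.4 × (156.0/122.0)^0.3009 = 26.4 × 1.0768 = 28.4267 mph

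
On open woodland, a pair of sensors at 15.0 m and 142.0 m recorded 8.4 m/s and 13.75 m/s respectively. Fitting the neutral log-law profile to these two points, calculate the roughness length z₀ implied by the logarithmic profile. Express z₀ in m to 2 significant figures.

z₀ ≈ 0.44 m

Log law: V(z) ∝ ln(z/z₀). With r = V₁/V₂ = 8.4/13.75 = 0.61091,
r · ln(z₂/z₀) = ln(z₁/z₀) ⇒ ln z₀ = (ln z₁ − r·ln z₂)/(1 − r)
ln z₀ = (2.70805 − 0.61091×4.95583) / 0.38909 = -0.8212
z₀ = exp(-0.8212) = 0.4399 m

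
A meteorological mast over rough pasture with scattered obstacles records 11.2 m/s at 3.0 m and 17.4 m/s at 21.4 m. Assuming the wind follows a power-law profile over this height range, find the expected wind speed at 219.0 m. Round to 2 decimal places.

29.31 m/s

First find α: α = ln(V₂/V₁)/ln(z₂/z₁) = ln(17.4/11.2)/ln(21.4/3.0) = 0.44056/1.96478 = 0.2242
Extrapolate from 21.4 m to 219.0 m: V₃ = 17.4 × (219.0/21.4)^0.2242 = 17.4 × 1.6845 = 29.3106 m/s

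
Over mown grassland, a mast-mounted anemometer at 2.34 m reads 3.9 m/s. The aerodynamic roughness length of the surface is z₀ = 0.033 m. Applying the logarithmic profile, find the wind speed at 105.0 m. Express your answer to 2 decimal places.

7.38 m/s

Log law: V(z) ∝ ln(z/z₀), so V₂/V₁ = ln(z₂/z₀) / ln(z₁/z₀).
ln(105.0/0.033) = 8.0652, ln(2.34/0.033) = 4.2614
V₂ = 3.9 × 8.0652/4.2614 = 3.9 × 1.8926 = 7.3812 m/s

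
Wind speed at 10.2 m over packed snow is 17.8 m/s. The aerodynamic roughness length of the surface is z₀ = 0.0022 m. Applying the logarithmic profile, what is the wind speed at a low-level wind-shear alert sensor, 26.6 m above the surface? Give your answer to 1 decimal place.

19.8 m/s

Log law: V(z) ∝ ln(z/z₀), so V₂/V₁ = ln(z₂/z₀) / ln(z₁/z₀).
ln(26.6/0.0022) = 9.4002, ln(10.2/0.0022) = 8.4417
V₂ = 17.8 × 9.4002/8.4417 = 17.8 × 1.1135 = 19.8211 m/s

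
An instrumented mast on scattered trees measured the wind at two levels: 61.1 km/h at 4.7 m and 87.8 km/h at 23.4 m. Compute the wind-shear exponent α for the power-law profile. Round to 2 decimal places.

α ≈ 0.23

Power law: V₂/V₁ = (z₂/z₁)^α ⇒ α = ln(V₂/V₁) / ln(z₂/z₁)
α = ln(87.8/61.1) / ln(23.4/4.7) = ln(1.4370) / ln(4.9787)
  = 0.36255 / 1.60517 = 0.22586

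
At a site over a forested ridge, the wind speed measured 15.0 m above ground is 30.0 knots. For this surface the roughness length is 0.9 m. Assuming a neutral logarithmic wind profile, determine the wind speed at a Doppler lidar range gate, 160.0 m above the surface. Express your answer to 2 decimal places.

Log law: V(z) ∝ ln(z/z₀), so V₂/V₁ = ln(z₂/z₀) / ln(z₁/z₀).
ln(160.0/0.9) = 5.1805, ln(15.0/0.9) = 2.8134
V₂ = 30.0 × 5.1805/2.8134 = 30.0 × 1.8414 = 55.2411 knots

55.24 knots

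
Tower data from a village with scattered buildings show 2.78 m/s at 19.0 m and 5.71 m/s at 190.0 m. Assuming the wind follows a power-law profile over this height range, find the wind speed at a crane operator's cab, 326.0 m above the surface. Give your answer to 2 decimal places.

First find α: α = ln(V₂/V₁)/ln(z₂/z₁) = ln(5.71/2.78)/ln(190.0/19.0) = 0.71977/2.30259 = 0.3126
Extrapolate from 190.0 m to 326.0 m: V₃ = 5.71 × (326.0/190.0)^0.3126 = 5.71 × 1.1838 = 6.7597 m/s

6.76 m/s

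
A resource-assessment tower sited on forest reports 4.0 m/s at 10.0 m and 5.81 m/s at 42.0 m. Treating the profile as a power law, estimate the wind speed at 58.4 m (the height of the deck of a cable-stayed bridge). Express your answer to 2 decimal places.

First find α: α = ln(V₂/V₁)/ln(z₂/z₁) = ln(5.81/4.0)/ln(42.0/10.0) = 0.37329/1.43508 = 0.2601
Extrapolate from 42.0 m to 58.4 m: V₃ = 5.81 × (58.4/42.0)^0.2601 = 5.81 × 1.0895 = 6.3302 m/s

6.33 m/s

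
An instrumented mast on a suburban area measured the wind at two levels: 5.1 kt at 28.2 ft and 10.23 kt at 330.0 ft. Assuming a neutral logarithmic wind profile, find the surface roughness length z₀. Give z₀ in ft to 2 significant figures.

z₀ ≈ 2.4 ft

Log law: V(z) ∝ ln(z/z₀). With r = V₁/V₂ = 5.1/10.23 = 0.49853,
r · ln(z₂/z₀) = ln(z₁/z₀) ⇒ ln z₀ = (ln z₁ − r·ln z₂)/(1 − r)
ln z₀ = (3.33932 − 0.49853×5.79909) / 0.50147 = 0.8939
z₀ = exp(0.8939) = 2.445 ft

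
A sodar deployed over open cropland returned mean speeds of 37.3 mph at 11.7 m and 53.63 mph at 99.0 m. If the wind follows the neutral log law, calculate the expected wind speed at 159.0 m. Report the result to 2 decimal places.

Log law: V ∝ ln(z/z₀). From the pair, with r = V₁/V₂ = 0.69551,
ln z₀ = (ln z₁ − r·ln z₂)/(1 − r) = (2.4596 − 0.69551×4.5951)/0.30449 = -2.4183 → z₀ = 0.08908 m
V₃ = V₁ · ln(z₃/z₀)/ln(z₁/z₀) = 37.3 × 7.4872/4.8779 = 57.2529 mph

57.25 mph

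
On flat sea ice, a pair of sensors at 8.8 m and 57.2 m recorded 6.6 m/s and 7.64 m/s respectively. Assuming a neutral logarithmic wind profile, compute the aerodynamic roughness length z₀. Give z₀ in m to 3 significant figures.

Log law: V(z) ∝ ln(z/z₀). With r = V₁/V₂ = 6.6/7.64 = 0.86387,
r · ln(z₂/z₀) = ln(z₁/z₀) ⇒ ln z₀ = (ln z₁ − r·ln z₂)/(1 − r)
ln z₀ = (2.17475 − 0.86387×4.04655) / 0.13613 = -9.7040
z₀ = exp(-9.7040) = 0.00006104 m

z₀ ≈ 0.0000610 m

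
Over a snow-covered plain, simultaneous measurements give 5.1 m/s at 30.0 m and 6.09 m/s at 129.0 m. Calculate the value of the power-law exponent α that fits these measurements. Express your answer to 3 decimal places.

α ≈ 0.122

Power law: V₂/V₁ = (z₂/z₁)^α ⇒ α = ln(V₂/V₁) / ln(z₂/z₁)
α = ln(6.09/5.1) / ln(129.0/30.0) = ln(1.1941) / ln(4.3000)
  = 0.17741 / 1.45862 = 0.12163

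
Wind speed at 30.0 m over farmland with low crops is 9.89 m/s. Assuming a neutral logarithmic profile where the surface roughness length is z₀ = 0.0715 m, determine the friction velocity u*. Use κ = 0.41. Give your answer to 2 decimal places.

u* ≈ 0.67 m/s

Log law: V(z) = (u*/κ) · ln(z/z₀) ⇒ u* = κ · V / ln(z/z₀)
u* = 0.41 × 9.89 / ln(30.0/0.0715) = 0.41 × 9.89 / 6.0393
   = 4.0549 / 6.0393 = 0.6714 m/s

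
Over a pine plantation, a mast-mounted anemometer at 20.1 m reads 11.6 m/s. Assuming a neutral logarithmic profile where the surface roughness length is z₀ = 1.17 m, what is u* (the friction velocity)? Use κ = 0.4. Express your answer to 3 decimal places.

Log law: V(z) = (u*/κ) · ln(z/z₀) ⇒ u* = κ · V / ln(z/z₀)
u* = 0.4 × 11.6 / ln(20.1/1.17) = 0.4 × 11.6 / 2.8437
   = 4.6400 / 2.8437 = 1.6317 m/s

u* ≈ 1.632 m/s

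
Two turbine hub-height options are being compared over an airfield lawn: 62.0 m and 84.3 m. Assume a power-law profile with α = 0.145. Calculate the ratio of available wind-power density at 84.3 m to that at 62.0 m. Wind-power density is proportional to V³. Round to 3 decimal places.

1.143

Speed ratio: V_B/V_A = (z_B/z_A)^α = (84.3/62.0)^0.145 = (1.3597)^0.145 = 1.04556
Power-density ratio: P_B/P_A = (V_B/V_A)³ = (1.04556)³ = 1.14300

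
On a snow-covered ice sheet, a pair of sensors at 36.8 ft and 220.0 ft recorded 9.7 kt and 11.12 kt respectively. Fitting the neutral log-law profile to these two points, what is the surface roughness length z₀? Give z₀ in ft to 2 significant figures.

z₀ ≈ 0.00018 ft

Log law: V(z) ∝ ln(z/z₀). With r = V₁/V₂ = 9.7/11.12 = 0.87230,
r · ln(z₂/z₀) = ln(z₁/z₀) ⇒ ln z₀ = (ln z₁ − r·ln z₂)/(1 − r)
ln z₀ = (3.60550 − 0.87230×5.39363) / 0.12770 = -8.6092
z₀ = exp(-8.6092) = 0.0001824 ft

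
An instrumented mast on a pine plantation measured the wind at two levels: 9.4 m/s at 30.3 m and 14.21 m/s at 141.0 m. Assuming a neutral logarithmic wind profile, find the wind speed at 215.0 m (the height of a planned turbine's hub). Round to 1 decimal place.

Log law: V ∝ ln(z/z₀). From the pair, with r = V₁/V₂ = 0.66151,
ln z₀ = (ln z₁ − r·ln z₂)/(1 − r) = (3.4111 − 0.66151×4.9488)/0.33849 = 0.4063 → z₀ = 1.501 m
V₃ = V₁ · ln(z₃/z₀)/ln(z₁/z₀) = 9.4 × 4.9644/3.0049 = 15.5297 m/s

15.5 m/s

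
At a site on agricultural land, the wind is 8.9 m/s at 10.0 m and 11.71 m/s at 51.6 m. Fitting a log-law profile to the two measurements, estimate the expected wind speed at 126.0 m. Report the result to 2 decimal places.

Log law: V ∝ ln(z/z₀). From the pair, with r = V₁/V₂ = 0.76003,
ln z₀ = (ln z₁ − r·ln z₂)/(1 − r) = (2.3026 − 0.76003×3.9435)/0.23997 = -2.8947 → z₀ = 0.05532 m
V₃ = V₁ · ln(z₃/z₀)/ln(z₁/z₀) = 8.9 × 7.7310/5.1973 = 13.2388 m/s

13.24 m/s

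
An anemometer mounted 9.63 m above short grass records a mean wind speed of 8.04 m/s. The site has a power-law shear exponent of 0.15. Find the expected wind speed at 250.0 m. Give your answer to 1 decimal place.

Power-law profile: V₂ = V₁ · (z₂/z₁)^α
V₂ = 8.04 × (250.0/9.63)^0.15 = 8.04 × (25.9605)^0.15
    = 8.04 × 1.6298 = 13.1040 m/s

13.1 m/s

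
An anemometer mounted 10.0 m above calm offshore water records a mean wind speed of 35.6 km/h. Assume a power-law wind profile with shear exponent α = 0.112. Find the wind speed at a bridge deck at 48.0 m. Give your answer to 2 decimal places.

Power-law profile: V₂ = V₁ · (z₂/z₁)^α
V₂ = 35.6 × (48.0/10.0)^0.112 = 35.6 × (4.8000)^0.112
    = 35.6 × 1.1921 = 42.4374 km/h

42.44 km/h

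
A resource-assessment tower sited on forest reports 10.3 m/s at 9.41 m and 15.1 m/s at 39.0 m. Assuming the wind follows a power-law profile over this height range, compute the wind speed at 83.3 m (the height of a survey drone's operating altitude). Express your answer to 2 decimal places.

18.52 m/s

First find α: α = ln(V₂/V₁)/ln(z₂/z₁) = ln(15.1/10.3)/ln(39.0/9.41) = 0.38255/1.42179 = 0.2691
Extrapolate from 39.0 m to 83.3 m: V₃ = 15.1 × (83.3/39.0)^0.2691 = 15.1 × 1.2265 = 18.5206 m/s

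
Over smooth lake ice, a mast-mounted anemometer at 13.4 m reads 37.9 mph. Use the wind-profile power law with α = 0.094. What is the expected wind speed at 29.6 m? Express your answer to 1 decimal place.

Power-law profile: V₂ = V₁ · (z₂/z₁)^α
V₂ = 37.9 × (29.6/13.4)^0.094 = 37.9 × (2.2090)^0.094
    = 37.9 × 1.0773 = 40.8313 mph

40.8 mph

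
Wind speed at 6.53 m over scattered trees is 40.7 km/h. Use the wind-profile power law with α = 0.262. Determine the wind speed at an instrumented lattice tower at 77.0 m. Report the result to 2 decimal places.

77.69 km/h

Power-law profile: V₂ = V₁ · (z₂/z₁)^α
V₂ = 40.7 × (77.0/6.53)^0.262 = 40.7 × (11.7917)^0.262
    = 40.7 × 1.9088 = 77.6869 km/h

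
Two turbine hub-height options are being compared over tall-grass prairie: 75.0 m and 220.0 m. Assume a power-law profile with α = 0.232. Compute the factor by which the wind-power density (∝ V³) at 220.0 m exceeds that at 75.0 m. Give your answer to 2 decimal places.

Speed ratio: V_B/V_A = (z_B/z_A)^α = (220.0/75.0)^0.232 = (2.9333)^0.232 = 1.28359
Power-density ratio: P_B/P_A = (V_B/V_A)³ = (1.28359)³ = 2.11487

2.11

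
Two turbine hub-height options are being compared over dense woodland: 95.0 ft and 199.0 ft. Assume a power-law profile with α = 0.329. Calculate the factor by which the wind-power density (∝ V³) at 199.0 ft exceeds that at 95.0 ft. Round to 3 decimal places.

2.075

Speed ratio: V_B/V_A = (z_B/z_A)^α = (199.0/95.0)^0.329 = (2.0947)^0.329 = 1.27542
Power-density ratio: P_B/P_A = (V_B/V_A)³ = (1.27542)³ = 2.07470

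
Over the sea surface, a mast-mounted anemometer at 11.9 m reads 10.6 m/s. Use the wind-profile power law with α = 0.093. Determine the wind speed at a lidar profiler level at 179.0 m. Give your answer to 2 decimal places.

13.64 m/s

Power-law profile: V₂ = V₁ · (z₂/z₁)^α
V₂ = 10.6 × (179.0/11.9)^0.093 = 10.6 × (15.0420)^0.093
    = 10.6 × 1.2867 = 13.6394 m/s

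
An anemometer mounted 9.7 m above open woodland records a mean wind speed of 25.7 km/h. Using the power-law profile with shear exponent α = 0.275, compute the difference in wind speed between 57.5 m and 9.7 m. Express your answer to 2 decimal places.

16.23 km/h

Power law: V₂ = V₁ · (z₂/z₁)^α = 25.7 × (5.9278)^0.275 = 41.9256 km/h
ΔV = 41.9256 − 25.7 = 16.2256 km/h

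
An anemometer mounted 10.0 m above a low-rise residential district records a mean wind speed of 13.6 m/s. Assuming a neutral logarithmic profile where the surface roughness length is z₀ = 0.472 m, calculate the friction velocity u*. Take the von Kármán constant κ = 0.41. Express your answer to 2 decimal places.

Log law: V(z) = (u*/κ) · ln(z/z₀) ⇒ u* = κ · V / ln(z/z₀)
u* = 0.41 × 13.6 / ln(10.0/0.472) = 0.41 × 13.6 / 3.0534
   = 5.5760 / 3.0534 = 1.8262 m/s

u* ≈ 1.83 m/s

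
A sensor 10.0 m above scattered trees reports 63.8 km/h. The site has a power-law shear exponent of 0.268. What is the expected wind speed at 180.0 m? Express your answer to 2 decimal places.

138.43 km/h

Power-law profile: V₂ = V₁ · (z₂/z₁)^α
V₂ = 63.8 × (180.0/10.0)^0.268 = 63.8 × (18.0000)^0.268
    = 63.8 × 2.1698 = 138.4311 km/h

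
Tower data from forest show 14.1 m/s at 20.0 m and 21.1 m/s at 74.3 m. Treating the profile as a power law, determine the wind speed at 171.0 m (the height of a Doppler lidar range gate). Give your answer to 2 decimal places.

27.26 m/s

First find α: α = ln(V₂/V₁)/ln(z₂/z₁) = ln(21.1/14.1)/ln(74.3/20.0) = 0.40310/1.31238 = 0.3072
Extrapolate from 74.3 m to 171.0 m: V₃ = 21.1 × (171.0/74.3)^0.3072 = 21.1 × 1.2918 = 27.2567 m/s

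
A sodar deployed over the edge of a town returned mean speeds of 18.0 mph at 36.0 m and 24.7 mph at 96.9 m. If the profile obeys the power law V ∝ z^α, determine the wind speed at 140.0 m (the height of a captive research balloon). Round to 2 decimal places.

27.78 mph

First find α: α = ln(V₂/V₁)/ln(z₂/z₁) = ln(24.7/18.0)/ln(96.9/36.0) = 0.31643/0.99016 = 0.3196
Extrapolate from 96.9 m to 140.0 m: V₃ = 24.7 × (140.0/96.9)^0.3196 = 24.7 × 1.1248 = 27.7822 mph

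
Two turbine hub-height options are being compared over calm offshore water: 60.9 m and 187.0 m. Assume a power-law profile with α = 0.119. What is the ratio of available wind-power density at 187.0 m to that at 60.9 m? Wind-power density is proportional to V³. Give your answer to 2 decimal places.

Speed ratio: V_B/V_A = (z_B/z_A)^α = (187.0/60.9)^0.119 = (3.0706)^0.119 = 1.14282
Power-density ratio: P_B/P_A = (V_B/V_A)³ = (1.14282)³ = 1.49259

1.49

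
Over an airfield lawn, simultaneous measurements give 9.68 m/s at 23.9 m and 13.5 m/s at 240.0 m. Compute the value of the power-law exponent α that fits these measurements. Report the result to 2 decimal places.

Power law: V₂/V₁ = (z₂/z₁)^α ⇒ α = ln(V₂/V₁) / ln(z₂/z₁)
α = ln(13.5/9.68) / ln(240.0/23.9) = ln(1.3946) / ln(10.0418)
  = 0.33263 / 2.30676 = 0.14420

α ≈ 0.14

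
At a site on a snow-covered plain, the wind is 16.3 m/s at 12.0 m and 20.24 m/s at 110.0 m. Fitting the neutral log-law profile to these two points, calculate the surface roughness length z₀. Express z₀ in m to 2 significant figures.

z₀ ≈ 0.0013 m

Log law: V(z) ∝ ln(z/z₀). With r = V₁/V₂ = 16.3/20.24 = 0.80534,
r · ln(z₂/z₀) = ln(z₁/z₀) ⇒ ln z₀ = (ln z₁ − r·ln z₂)/(1 − r)
ln z₀ = (2.48491 − 0.80534×4.70048) / 0.19466 = -6.6810
z₀ = exp(-6.6810) = 0.001254 m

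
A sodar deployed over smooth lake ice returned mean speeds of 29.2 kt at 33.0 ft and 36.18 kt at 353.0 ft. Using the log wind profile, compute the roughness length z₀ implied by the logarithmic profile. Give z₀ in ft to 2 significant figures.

Log law: V(z) ∝ ln(z/z₀). With r = V₁/V₂ = 29.2/36.18 = 0.80708,
r · ln(z₂/z₀) = ln(z₁/z₀) ⇒ ln z₀ = (ln z₁ − r·ln z₂)/(1 − r)
ln z₀ = (3.49651 − 0.80708×5.86647) / 0.19292 = -6.4179
z₀ = exp(-6.4179) = 0.001632 ft

z₀ ≈ 0.0016 ft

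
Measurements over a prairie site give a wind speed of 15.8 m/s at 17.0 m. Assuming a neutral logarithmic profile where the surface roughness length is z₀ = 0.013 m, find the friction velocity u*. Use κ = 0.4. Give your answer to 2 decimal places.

Log law: V(z) = (u*/κ) · ln(z/z₀) ⇒ u* = κ · V / ln(z/z₀)
u* = 0.4 × 15.8 / ln(17.0/0.013) = 0.4 × 15.8 / 7.1760
   = 6.3200 / 7.1760 = 0.8807 m/s

u* ≈ 0.88 m/s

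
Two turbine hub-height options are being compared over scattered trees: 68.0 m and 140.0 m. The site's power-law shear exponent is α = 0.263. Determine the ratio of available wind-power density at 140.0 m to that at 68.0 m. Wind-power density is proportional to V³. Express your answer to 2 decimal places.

Speed ratio: V_B/V_A = (z_B/z_A)^α = (140.0/68.0)^0.263 = (2.0588)^0.263 = 1.20915
Power-density ratio: P_B/P_A = (V_B/V_A)³ = (1.20915)³ = 1.76785

1.77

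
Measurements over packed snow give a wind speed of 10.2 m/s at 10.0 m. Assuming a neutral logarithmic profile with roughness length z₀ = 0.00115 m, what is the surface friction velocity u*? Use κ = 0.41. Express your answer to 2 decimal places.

Log law: V(z) = (u*/κ) · ln(z/z₀) ⇒ u* = κ · V / ln(z/z₀)
u* = 0.41 × 10.2 / ln(10.0/0.00115) = 0.41 × 10.2 / 9.0706
   = 4.1820 / 9.0706 = 0.4611 m/s

u* ≈ 0.46 m/s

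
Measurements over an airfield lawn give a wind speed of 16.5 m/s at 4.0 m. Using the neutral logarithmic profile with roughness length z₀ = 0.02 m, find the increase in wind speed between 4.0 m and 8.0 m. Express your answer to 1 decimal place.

Log law: V₂ = V₁ · ln(z₂/z₀)/ln(z₁/z₀) = 16.5 × 5.9915/5.2983 = 18.6586 m/s
ΔV = 18.6586 − 16.5 = 2.1586 m/s

2.2 m/s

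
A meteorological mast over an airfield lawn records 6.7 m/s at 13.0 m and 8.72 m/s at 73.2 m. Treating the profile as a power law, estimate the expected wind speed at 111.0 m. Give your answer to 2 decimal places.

First find α: α = ln(V₂/V₁)/ln(z₂/z₁) = ln(8.72/6.7)/ln(73.2/13.0) = 0.26351/1.72825 = 0.1525
Extrapolate from 73.2 m to 111.0 m: V₃ = 8.72 × (111.0/73.2)^0.1525 = 8.72 × 1.0655 = 9.2915 m/s

9.29 m/s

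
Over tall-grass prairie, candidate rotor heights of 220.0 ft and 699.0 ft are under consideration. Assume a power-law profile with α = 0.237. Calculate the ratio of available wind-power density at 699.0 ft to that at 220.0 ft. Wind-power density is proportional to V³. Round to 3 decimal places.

Speed ratio: V_B/V_A = (z_B/z_A)^α = (699.0/220.0)^0.237 = (3.1773)^0.237 = 1.31519
Power-density ratio: P_B/P_A = (V_B/V_A)³ = (1.31519)³ = 2.27489

2.275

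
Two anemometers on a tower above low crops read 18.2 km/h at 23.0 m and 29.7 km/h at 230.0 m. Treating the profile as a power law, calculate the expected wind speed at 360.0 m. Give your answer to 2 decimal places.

32.67 km/h

First find α: α = ln(V₂/V₁)/ln(z₂/z₁) = ln(29.7/18.2)/ln(230.0/23.0) = 0.48973/2.30259 = 0.2127
Extrapolate from 230.0 m to 360.0 m: V₃ = 29.7 × (360.0/230.0)^0.2127 = 29.7 × 1.1000 = 32.6693 km/h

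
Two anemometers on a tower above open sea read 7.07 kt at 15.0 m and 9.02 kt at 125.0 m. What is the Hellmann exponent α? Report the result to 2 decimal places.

α ≈ 0.11

Power law: V₂/V₁ = (z₂/z₁)^α ⇒ α = ln(V₂/V₁) / ln(z₂/z₁)
α = ln(9.02/7.07) / ln(125.0/15.0) = ln(1.2758) / ln(8.3333)
  = 0.24358 / 2.12026 = 0.11488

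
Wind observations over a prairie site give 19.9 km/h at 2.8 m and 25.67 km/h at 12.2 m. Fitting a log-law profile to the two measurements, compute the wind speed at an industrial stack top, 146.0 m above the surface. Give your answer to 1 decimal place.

Log law: V ∝ ln(z/z₀). From the pair, with r = V₁/V₂ = 0.77522,
ln z₀ = (ln z₁ − r·ln z₂)/(1 − r) = (1.0296 − 0.77522×2.5014)/0.22478 = -4.0465 → z₀ = 0.01748 m
V₃ = V₁ · ln(z₃/z₀)/ln(z₁/z₀) = 19.9 × 9.0301/5.0761 = 35.4009 km/h

35.4 km/h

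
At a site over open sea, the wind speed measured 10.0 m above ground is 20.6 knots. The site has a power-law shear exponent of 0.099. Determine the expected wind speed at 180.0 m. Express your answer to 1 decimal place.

Power-law profile: V₂ = V₁ · (z₂/z₁)^α
V₂ = 20.6 × (180.0/10.0)^0.099 = 20.6 × (18.0000)^0.099
    = 20.6 × 1.3313 = 27.4245 knots

27.4 knots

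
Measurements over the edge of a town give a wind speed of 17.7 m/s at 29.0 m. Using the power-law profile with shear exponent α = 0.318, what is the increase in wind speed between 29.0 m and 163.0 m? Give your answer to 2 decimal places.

12.95 m/s

Power law: V₂ = V₁ · (z₂/z₁)^α = 17.7 × (5.6207)^0.318 = 30.6483 m/s
ΔV = 30.6483 − 17.7 = 12.9483 m/s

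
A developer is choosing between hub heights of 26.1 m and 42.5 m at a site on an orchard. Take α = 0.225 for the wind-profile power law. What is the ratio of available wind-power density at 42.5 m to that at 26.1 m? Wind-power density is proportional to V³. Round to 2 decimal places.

Speed ratio: V_B/V_A = (z_B/z_A)^α = (42.5/26.1)^0.225 = (1.6284)^0.225 = 1.11595
Power-density ratio: P_B/P_A = (V_B/V_A)³ = (1.11595)³ = 1.38973

1.39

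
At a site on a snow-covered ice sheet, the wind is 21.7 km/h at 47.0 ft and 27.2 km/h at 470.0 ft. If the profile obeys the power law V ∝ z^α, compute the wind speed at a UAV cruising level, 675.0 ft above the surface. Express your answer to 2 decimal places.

28.18 km/h

First find α: α = ln(V₂/V₁)/ln(z₂/z₁) = ln(27.2/21.7)/ln(470.0/47.0) = 0.22590/2.30259 = 0.0981
Extrapolate from 470.0 ft to 675.0 ft: V₃ = 27.2 × (675.0/470.0)^0.0981 = 27.2 × 1.0362 = 28.1833 km/h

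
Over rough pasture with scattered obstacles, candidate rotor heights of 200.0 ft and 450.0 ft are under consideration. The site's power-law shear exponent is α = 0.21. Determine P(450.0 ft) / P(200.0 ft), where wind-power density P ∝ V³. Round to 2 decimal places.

Speed ratio: V_B/V_A = (z_B/z_A)^α = (450.0/200.0)^0.21 = (2.2500)^0.21 = 1.18565
Power-density ratio: P_B/P_A = (V_B/V_A)³ = (1.18565)³ = 1.66677

1.67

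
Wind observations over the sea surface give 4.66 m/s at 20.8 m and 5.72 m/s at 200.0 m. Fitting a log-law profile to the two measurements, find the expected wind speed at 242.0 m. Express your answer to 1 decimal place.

5.8 m/s

Log law: V ∝ ln(z/z₀). From the pair, with r = V₁/V₂ = 0.81469,
ln z₀ = (ln z₁ − r·ln z₂)/(1 − r) = (3.0350 − 0.81469×5.2983)/0.18531 = -6.9153 → z₀ = 0.0009925 m
V₃ = V₁ · ln(z₃/z₀)/ln(z₁/z₀) = 4.66 × 12.4042/9.9503 = 5.8093 m/s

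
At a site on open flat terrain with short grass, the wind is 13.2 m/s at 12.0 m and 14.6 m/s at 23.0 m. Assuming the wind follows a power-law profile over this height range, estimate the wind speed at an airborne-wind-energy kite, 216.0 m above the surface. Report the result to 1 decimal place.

First find α: α = ln(V₂/V₁)/ln(z₂/z₁) = ln(14.6/13.2)/ln(23.0/12.0) = 0.10080/0.65059 = 0.1549
Extrapolate from 23.0 m to 216.0 m: V₃ = 14.6 × (216.0/23.0)^0.1549 = 14.6 × 1.4149 = 20.6572 m/s

20.7 m/s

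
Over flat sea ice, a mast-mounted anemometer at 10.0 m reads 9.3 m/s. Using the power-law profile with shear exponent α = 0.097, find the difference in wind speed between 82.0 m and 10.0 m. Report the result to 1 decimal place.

2.1 m/s

Power law: V₂ = V₁ · (z₂/z₁)^α = 9.3 × (8.2000)^0.097 = 11.4057 m/s
ΔV = 11.4057 − 9.3 = 2.1057 m/s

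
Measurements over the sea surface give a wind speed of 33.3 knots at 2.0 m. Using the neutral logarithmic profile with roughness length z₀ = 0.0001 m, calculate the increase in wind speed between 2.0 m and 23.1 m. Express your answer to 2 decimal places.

Log law: V₂ = V₁ · ln(z₂/z₀)/ln(z₁/z₀) = 33.3 × 12.3502/9.9035 = 41.5269 knots
ΔV = 41.5269 − 33.3 = 8.2269 knots

8.23 knots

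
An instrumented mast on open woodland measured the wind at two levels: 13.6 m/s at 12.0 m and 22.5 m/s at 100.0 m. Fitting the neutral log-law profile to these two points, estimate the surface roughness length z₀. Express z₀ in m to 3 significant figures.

z₀ ≈ 0.470 m

Log law: V(z) ∝ ln(z/z₀). With r = V₁/V₂ = 13.6/22.5 = 0.60444,
r · ln(z₂/z₀) = ln(z₁/z₀) ⇒ ln z₀ = (ln z₁ − r·ln z₂)/(1 − r)
ln z₀ = (2.48491 − 0.60444×4.60517) / 0.39556 = -0.7550
z₀ = exp(-0.7550) = 0.4700 m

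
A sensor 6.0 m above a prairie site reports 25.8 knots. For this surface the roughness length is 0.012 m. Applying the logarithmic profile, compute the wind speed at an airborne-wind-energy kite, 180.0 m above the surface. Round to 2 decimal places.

39.92 knots

Log law: V(z) ∝ ln(z/z₀), so V₂/V₁ = ln(z₂/z₀) / ln(z₁/z₀).
ln(180.0/0.012) = 9.6158, ln(6.0/0.012) = 6.2146
V₂ = 25.8 × 9.6158/6.2146 = 25.8 × 1.5473 = 39.9201 knots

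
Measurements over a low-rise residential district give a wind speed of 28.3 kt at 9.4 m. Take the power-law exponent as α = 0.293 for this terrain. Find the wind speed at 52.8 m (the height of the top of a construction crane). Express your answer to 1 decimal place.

46.9 kt

Power-law profile: V₂ = V₁ · (z₂/z₁)^α
V₂ = 28.3 × (52.8/9.4)^0.293 = 28.3 × (5.6170)^0.293
    = 28.3 × 1.6581 = 46.9236 kt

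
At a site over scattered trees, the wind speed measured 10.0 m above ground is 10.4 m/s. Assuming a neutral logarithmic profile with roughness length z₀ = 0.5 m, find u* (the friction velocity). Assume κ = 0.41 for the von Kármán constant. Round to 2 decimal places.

Log law: V(z) = (u*/κ) · ln(z/z₀) ⇒ u* = κ · V / ln(z/z₀)
u* = 0.41 × 10.4 / ln(10.0/0.5) = 0.41 × 10.4 / 2.9957
   = 4.2640 / 2.9957 = 1.4234 m/s

u* ≈ 1.42 m/s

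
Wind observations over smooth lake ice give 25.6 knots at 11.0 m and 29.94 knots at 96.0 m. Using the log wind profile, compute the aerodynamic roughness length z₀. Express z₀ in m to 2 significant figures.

Log law: V(z) ∝ ln(z/z₀). With r = V₁/V₂ = 25.6/29.94 = 0.85504,
r · ln(z₂/z₀) = ln(z₁/z₀) ⇒ ln z₀ = (ln z₁ − r·ln z₂)/(1 − r)
ln z₀ = (2.39790 − 0.85504×4.56435) / 0.14496 = -10.3812
z₀ = exp(-10.3812) = 0.00003101 m

z₀ ≈ 0.000031 m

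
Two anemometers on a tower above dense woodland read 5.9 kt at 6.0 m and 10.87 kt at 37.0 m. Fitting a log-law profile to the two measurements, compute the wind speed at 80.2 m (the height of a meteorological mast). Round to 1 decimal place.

Log law: V ∝ ln(z/z₀). From the pair, with r = V₁/V₂ = 0.54278,
ln z₀ = (ln z₁ − r·ln z₂)/(1 − r) = (1.7918 − 0.54278×3.6109)/0.45722 = -0.3678 → z₀ = 0.6923 m
V₃ = V₁ · ln(z₃/z₀)/ln(z₁/z₀) = 5.9 × 4.7523/2.1596 = 12.9835 kt

13.0 kt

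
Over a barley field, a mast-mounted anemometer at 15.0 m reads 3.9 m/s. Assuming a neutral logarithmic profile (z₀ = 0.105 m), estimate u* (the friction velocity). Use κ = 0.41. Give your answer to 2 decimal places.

u* ≈ 0.32 m/s

Log law: V(z) = (u*/κ) · ln(z/z₀) ⇒ u* = κ · V / ln(z/z₀)
u* = 0.41 × 3.9 / ln(15.0/0.105) = 0.41 × 3.9 / 4.9618
   = 1.5990 / 4.9618 = 0.3223 m/s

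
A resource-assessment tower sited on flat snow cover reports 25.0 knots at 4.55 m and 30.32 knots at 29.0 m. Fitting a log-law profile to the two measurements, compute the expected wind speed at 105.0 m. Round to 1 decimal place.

34.0 knots

Log law: V ∝ ln(z/z₀). From the pair, with r = V₁/V₂ = 0.82454,
ln z₀ = (ln z₁ − r·ln z₂)/(1 − r) = (1.5151 − 0.82454×3.3673)/0.17546 = -7.1887 → z₀ = 0.0007551 m
V₃ = V₁ · ln(z₃/z₀)/ln(z₁/z₀) = 25.0 × 11.8426/8.7038 = 34.0157 knots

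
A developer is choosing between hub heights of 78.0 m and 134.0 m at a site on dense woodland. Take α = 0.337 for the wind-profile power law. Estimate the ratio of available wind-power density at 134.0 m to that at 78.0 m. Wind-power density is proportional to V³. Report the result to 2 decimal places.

Speed ratio: V_B/V_A = (z_B/z_A)^α = (134.0/78.0)^0.337 = (1.7179)^0.337 = 1.20005
Power-density ratio: P_B/P_A = (V_B/V_A)³ = (1.20005)³ = 1.72821

1.73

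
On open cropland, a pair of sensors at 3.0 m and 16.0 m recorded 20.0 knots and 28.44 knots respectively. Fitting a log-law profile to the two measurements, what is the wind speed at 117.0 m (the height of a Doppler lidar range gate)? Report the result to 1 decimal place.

38.5 knots

Log law: V ∝ ln(z/z₀). From the pair, with r = V₁/V₂ = 0.70323,
ln z₀ = (ln z₁ − r·ln z₂)/(1 − r) = (1.0986 − 0.70323×2.7726)/0.29677 = -2.8682 → z₀ = 0.05680 m
V₃ = V₁ · ln(z₃/z₀)/ln(z₁/z₀) = 20.0 × 7.6303/3.9668 = 38.4713 knots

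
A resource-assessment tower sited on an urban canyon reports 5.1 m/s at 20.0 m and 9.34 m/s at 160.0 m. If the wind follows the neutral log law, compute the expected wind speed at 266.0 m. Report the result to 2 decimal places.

Log law: V ∝ ln(z/z₀). From the pair, with r = V₁/V₂ = 0.54604,
ln z₀ = (ln z₁ − r·ln z₂)/(1 − r) = (2.9957 − 0.54604×5.0752)/0.45396 = 0.4945 → z₀ = 1.640 m
V₃ = V₁ · ln(z₃/z₀)/ln(z₁/z₀) = 5.1 × 5.0890/2.5012 = 10.3765 m/s

10.38 m/s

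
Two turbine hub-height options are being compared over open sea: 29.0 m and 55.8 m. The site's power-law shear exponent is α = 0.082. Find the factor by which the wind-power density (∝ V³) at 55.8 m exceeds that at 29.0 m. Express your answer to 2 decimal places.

1.17

Speed ratio: V_B/V_A = (z_B/z_A)^α = (55.8/29.0)^0.082 = (1.9241)^0.082 = 1.05513
Power-density ratio: P_B/P_A = (V_B/V_A)³ = (1.05513)³ = 1.17469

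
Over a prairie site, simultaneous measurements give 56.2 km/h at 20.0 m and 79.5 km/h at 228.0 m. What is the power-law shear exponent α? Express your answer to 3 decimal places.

α ≈ 0.143

Power law: V₂/V₁ = (z₂/z₁)^α ⇒ α = ln(V₂/V₁) / ln(z₂/z₁)
α = ln(79.5/56.2) / ln(228.0/20.0) = ln(1.4146) / ln(11.4000)
  = 0.34684 / 2.43361 = 0.14252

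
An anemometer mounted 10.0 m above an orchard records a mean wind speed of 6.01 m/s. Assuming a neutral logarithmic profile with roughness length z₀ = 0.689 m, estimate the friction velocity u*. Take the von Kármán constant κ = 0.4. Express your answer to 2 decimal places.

Log law: V(z) = (u*/κ) · ln(z/z₀) ⇒ u* = κ · V / ln(z/z₀)
u* = 0.4 × 6.01 / ln(10.0/0.689) = 0.4 × 6.01 / 2.6751
   = 2.4040 / 2.6751 = 0.8987 m/s

u* ≈ 0.90 m/s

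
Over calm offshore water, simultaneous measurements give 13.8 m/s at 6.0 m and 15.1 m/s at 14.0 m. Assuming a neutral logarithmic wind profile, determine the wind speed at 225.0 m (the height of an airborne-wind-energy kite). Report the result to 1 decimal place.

19.4 m/s

Log law: V ∝ ln(z/z₀). From the pair, with r = V₁/V₂ = 0.91391,
ln z₀ = (ln z₁ − r·ln z₂)/(1 − r) = (1.7918 − 0.91391×2.6391)/0.08609 = -7.2026 → z₀ = 0.0007446 m
V₃ = V₁ · ln(z₃/z₀)/ln(z₁/z₀) = 13.8 × 12.6187/8.9944 = 19.3608 m/s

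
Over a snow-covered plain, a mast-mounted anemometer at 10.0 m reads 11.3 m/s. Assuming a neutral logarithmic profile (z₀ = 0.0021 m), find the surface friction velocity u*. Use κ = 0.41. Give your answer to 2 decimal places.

u* ≈ 0.55 m/s

Log law: V(z) = (u*/κ) · ln(z/z₀) ⇒ u* = κ · V / ln(z/z₀)
u* = 0.41 × 11.3 / ln(10.0/0.0021) = 0.41 × 11.3 / 8.4684
   = 4.6330 / 8.4684 = 0.5471 m/s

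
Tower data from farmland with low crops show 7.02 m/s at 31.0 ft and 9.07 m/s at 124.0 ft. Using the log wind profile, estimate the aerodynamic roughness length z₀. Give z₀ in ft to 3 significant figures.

z₀ ≈ 0.269 ft

Log law: V(z) ∝ ln(z/z₀). With r = V₁/V₂ = 7.02/9.07 = 0.77398,
r · ln(z₂/z₀) = ln(z₁/z₀) ⇒ ln z₀ = (ln z₁ − r·ln z₂)/(1 − r)
ln z₀ = (3.43399 − 0.77398×4.82028) / 0.22602 = -1.3132
z₀ = exp(-1.3132) = 0.2690 ft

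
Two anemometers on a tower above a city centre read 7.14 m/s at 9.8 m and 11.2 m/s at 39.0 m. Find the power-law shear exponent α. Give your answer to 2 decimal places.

α ≈ 0.33

Power law: V₂/V₁ = (z₂/z₁)^α ⇒ α = ln(V₂/V₁) / ln(z₂/z₁)
α = ln(11.2/7.14) / ln(39.0/9.8) = ln(1.5686) / ln(3.9796)
  = 0.45020 / 1.38118 = 0.32595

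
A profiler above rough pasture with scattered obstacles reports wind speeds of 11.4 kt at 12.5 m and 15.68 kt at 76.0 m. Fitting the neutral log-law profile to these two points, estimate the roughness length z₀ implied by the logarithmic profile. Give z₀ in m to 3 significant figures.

z₀ ≈ 0.102 m

Log law: V(z) ∝ ln(z/z₀). With r = V₁/V₂ = 11.4/15.68 = 0.72704,
r · ln(z₂/z₀) = ln(z₁/z₀) ⇒ ln z₀ = (ln z₁ − r·ln z₂)/(1 − r)
ln z₀ = (2.52573 − 0.72704×4.33073) / 0.27296 = -2.2820
z₀ = exp(-2.2820) = 0.1021 m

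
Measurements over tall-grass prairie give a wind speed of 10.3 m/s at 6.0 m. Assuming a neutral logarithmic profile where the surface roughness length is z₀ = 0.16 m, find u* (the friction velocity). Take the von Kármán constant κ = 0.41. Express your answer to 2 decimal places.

u* ≈ 1.17 m/s

Log law: V(z) = (u*/κ) · ln(z/z₀) ⇒ u* = κ · V / ln(z/z₀)
u* = 0.41 × 10.3 / ln(6.0/0.16) = 0.41 × 10.3 / 3.6243
   = 4.2230 / 3.6243 = 1.1652 m/s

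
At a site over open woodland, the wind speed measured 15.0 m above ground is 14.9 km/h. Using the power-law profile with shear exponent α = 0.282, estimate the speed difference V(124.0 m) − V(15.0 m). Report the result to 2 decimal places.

Power law: V₂ = V₁ · (z₂/z₁)^α = 14.9 × (8.2667)^0.282 = 27.0317 km/h
ΔV = 27.0317 − 14.9 = 12.1317 km/h

12.13 km/h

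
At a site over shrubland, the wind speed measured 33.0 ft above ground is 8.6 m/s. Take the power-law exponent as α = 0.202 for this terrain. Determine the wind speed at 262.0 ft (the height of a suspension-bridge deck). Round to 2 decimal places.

13.07 m/s

Power-law profile: V₂ = V₁ · (z₂/z₁)^α
V₂ = 8.6 × (262.0/33.0)^0.202 = 8.6 × (7.9394)^0.202
    = 8.6 × 1.5197 = 13.0694 m/s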